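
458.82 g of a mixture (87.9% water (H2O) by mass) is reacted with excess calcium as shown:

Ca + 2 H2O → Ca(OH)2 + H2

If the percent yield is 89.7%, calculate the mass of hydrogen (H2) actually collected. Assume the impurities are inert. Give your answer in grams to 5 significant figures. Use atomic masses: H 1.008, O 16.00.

Pure H2O available = 458.82 g × 0.879 = 403.303 g.
M(H2O) = 2(1.008) + 16.00 = 18.016 g/mol.
M(H2) = 2(1.008) = 2.016 g/mol.
n(H2O) = 403.303 g / 18.016 g/mol = 22.3858 mol.
From the equation the H2O:H2 mole ratio is 2:1, so n(H2) = 22.3858 × 1/2 = 11.1929 mol.
Mass of H2 = 11.1929 mol × 2.016 g/mol = 22.5649 g.
Actual mass collected = 22.5649 g × 0.897 = 20.2407 g.

20.241 g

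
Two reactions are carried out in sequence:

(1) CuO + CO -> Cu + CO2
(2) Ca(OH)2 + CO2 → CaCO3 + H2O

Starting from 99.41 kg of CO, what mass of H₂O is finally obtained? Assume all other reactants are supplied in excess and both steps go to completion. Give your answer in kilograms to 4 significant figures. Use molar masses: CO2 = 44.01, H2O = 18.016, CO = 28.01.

63.94 kg

99.41 kg = 99410 g.
n(CO) = 99410 / 28.01 = 3549.1 mol.
Step 1 gives a 1:1 ratio of CO to CO2, so n(CO2) = 3549.1 mol.
In step 2 the CO2:H2O ratio is 1:1, so n(H2O) = 3549.1 mol.
Mass of H2O = 3549.1 × 18.016 = 63940 g = 63.94 kg.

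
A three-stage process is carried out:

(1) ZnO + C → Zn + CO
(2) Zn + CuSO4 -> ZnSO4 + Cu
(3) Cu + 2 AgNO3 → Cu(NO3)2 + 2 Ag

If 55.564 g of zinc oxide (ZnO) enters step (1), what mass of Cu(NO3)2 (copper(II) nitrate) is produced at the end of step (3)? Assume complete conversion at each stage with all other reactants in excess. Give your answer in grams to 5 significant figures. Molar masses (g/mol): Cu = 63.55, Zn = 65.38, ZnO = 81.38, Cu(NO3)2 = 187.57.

128.07 g

n(ZnO) = 55.564 / 81.38 = 0.682772 mol.
Reaction (1): ZnO→Zn ratio 1:1 ⇒ n(Zn) = 0.682772 mol.
Reaction (2): Zn→Cu ratio 1:1 ⇒ n(Cu) = 0.682772 mol.
Reaction (3): Cu→Cu(NO3)2 ratio 1:1 ⇒ n(Cu(NO3)2) = 0.682772 mol.
Mass of Cu(NO3)2 = 0.682772 × 187.57 = 128.068 g.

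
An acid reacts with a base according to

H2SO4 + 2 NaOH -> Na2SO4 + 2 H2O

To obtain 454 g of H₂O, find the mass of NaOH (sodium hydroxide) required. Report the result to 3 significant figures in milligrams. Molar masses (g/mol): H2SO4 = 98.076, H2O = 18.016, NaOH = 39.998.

1010000 mg

n(H2O) = 454.0 g / 18.016 g/mol = 25.20 mol.
From the equation the H2O:NaOH mole ratio is 2:2, so n(NaOH) = 25.20 × 2/2 = 25.20 mol.
Mass of NaOH = 25.20 mol × 39.998 g/mol = 1008 g.
Converting to mg: 1008 g = 1010000 mg.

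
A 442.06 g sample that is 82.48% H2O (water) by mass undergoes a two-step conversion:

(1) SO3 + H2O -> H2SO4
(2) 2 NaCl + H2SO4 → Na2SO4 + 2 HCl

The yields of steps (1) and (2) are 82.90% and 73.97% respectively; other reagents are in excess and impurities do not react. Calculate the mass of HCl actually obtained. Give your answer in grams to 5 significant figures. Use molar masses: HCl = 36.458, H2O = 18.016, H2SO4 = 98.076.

Pure H2O = 442.06 × 0.8248 = 364.611 g.
n(H2O) = 364.611 / 18.016 = 20.2382 mol.
Step 1 (H2O:H2SO4 = 1:1): theoretical n(H2SO4) = 20.2382 mol; at 82.90% yield, n(H2SO4) = 16.7775 mol.
Step 2 (H2SO4:HCl = 1:2): theoretical n(HCl) = 33.5549 mol, so theoretical mass = 33.5549 × 36.458 = 1223.34 g.
At 73.97% yield, actual mass of HCl = 1223.34 × 0.7397 = 904.908 g.

904.91 g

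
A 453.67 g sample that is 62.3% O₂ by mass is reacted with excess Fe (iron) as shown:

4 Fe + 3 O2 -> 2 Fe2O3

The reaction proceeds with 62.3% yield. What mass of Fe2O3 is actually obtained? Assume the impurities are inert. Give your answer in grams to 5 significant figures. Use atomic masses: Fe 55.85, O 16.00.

Pure O2 available = 453.67 g × 0.623 = 282.636 g.
M(O2) = 2(16.00) = 32.00 g/mol.
M(Fe2O3) = 2(55.85) + 3(16.00) = 159.70 g/mol.
n(O2) = 282.636 g / 32.00 g/mol = 8.83239 mol.
From the equation the O2:Fe2O3 mole ratio is 3:2, so n(Fe2O3) = 8.83239 × 2/3 = 5.88826 mol.
Mass of Fe2O3 = 5.88826 mol × 159.70 g/mol = 940.355 g.
Actual mass collected = 940.355 g × 0.623 = 585.841 g.

585.84 g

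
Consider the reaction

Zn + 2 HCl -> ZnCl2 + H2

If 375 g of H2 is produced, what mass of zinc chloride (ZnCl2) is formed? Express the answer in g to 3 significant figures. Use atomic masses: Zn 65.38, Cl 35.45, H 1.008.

25300 g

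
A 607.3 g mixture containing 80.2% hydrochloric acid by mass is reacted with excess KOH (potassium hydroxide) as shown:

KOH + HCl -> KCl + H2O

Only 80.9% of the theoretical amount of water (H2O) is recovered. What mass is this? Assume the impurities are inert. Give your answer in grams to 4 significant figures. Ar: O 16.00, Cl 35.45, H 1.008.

Pure HCl available = 607.3 g × 0.802 = 487.05 g.
M(HCl) = 1.008 + 35.45 = 36.458 g/mol.
M(H2O) = 2(1.008) + 16.00 = 18.016 g/mol.
n(HCl) = 487.05 g / 36.458 g/mol = 13.359 mol.
From the equation the HCl:H2O mole ratio is 1:1, so n(H2O) = 13.359 × 1/1 = 13.359 mol.
Mass of H2O = 13.359 mol × 18.016 g/mol = 240.68 g.
Actual mass collected = 240.68 g × 0.809 = 194.71 g.

194.7 g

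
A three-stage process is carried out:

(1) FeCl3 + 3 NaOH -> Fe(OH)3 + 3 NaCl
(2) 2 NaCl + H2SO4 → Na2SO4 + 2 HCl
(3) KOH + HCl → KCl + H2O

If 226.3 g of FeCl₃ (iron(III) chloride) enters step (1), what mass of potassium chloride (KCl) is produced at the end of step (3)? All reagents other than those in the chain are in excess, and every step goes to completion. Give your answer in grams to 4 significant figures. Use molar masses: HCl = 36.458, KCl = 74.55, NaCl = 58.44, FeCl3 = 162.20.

n(FeCl3) = 226.3 / 162.20 = 1.3952 mol.
Reaction (1): FeCl3→NaCl ratio 1:3 ⇒ n(NaCl) = 4.1856 mol.
Reaction (2): NaCl→HCl ratio 2:2 ⇒ n(HCl) = 4.1856 mol.
Reaction (3): HCl→KCl ratio 1:1 ⇒ n(KCl) = 4.1856 mol.
Mass of KCl = 4.1856 × 74.55 = 312.03 g.

312.0 g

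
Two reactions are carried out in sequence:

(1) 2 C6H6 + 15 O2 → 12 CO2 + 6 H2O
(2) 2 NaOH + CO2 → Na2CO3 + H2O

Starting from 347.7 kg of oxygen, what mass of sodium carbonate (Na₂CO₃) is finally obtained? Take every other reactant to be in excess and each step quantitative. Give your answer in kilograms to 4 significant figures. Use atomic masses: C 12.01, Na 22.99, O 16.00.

921.3 kg

M(O2) = 2(16.00) = 32.00 g/mol.
M(Na2CO3) = 2(22.99) + 12.01 + 3(16.00) = 105.99 g/mol.
347.7 kg = 347700 g.
n(O2) = 347700 / 32.00 = 10866 mol.
Step 1 gives a 15:12 ratio of O2 to CO2, so n(CO2) = 8692.5 mol.
In step 2 the CO2:Na2CO3 ratio is 1:1, so n(Na2CO3) = 8692.5 mol.
Mass of Na2CO3 = 8692.5 × 105.99 = 921320 g = 921.3 kg.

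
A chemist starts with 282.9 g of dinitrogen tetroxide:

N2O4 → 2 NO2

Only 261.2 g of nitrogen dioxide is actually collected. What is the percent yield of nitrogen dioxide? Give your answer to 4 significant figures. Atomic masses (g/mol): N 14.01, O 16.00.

92.33 %

M(N2O4) = 2(14.01) + 4(16.00) = 92.02 g/mol.
M(NO2) = 14.01 + 2(16.00) = 46.01 g/mol.
n(N2O4) = 282.90 g / 92.02 g/mol = 3.0743 mol.
From the equation the N2O4:NO2 mole ratio is 1:2, so n(NO2) = 3.0743 × 2/1 = 6.1487 mol.
Mass of NO2 = 6.1487 mol × 46.01 g/mol = 282.90 g.
This is the theoretical yield. Percent yield = 261.2 g / 282.90 g × 100% = 92.329%.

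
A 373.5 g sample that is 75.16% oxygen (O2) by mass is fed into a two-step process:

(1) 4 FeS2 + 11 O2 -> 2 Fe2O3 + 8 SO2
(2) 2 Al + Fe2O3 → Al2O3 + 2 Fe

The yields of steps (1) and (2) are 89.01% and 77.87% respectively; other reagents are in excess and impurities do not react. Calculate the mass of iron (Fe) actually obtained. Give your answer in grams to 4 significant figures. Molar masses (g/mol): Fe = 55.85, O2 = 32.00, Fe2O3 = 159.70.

123.5 g

Pure O2 = 373.5 × 0.7516 = 280.72 g.
n(O2) = 280.72 / 32.00 = 8.7726 mol.
Step 1 (O2:Fe2O3 = 11:2): theoretical n(Fe2O3) = 1.5950 mol; at 89.01% yield, n(Fe2O3) = 1.4197 mol.
Step 2 (Fe2O3:Fe = 1:2): theoretical n(Fe) = 2.8394 mol, so theoretical mass = 2.8394 × 55.85 = 158.58 g.
At 77.87% yield, actual mass of Fe = 158.58 × 0.7787 = 123.49 g.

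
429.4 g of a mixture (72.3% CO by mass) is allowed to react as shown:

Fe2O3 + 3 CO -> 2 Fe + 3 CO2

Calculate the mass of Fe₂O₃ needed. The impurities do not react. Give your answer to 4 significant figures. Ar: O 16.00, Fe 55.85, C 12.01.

590.0 g

Mass of pure CO = 429.4 g × 0.723 = 310.46 g.
M(CO) = 12.01 + 16.00 = 28.01 g/mol.
M(Fe2O3) = 2(55.85) + 3(16.00) = 159.70 g/mol.
n(CO) = 310.46 g / 28.01 g/mol = 11.084 mol.
From the equation the CO:Fe2O3 mole ratio is 3:1, so n(Fe2O3) = 11.084 × 1/3 = 3.6946 mol.
Mass of Fe2O3 = 3.6946 mol × 159.70 g/mol = 590.03 g.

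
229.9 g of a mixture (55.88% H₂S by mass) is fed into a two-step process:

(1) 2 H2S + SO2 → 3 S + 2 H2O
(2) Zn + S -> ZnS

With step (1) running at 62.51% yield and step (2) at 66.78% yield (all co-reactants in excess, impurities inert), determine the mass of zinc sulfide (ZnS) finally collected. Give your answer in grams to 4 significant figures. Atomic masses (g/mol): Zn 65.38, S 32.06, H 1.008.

230.0 g

Pure H2S = 229.9 × 0.5588 = 128.47 g.
M(H2S) = 2(1.008) + 32.06 = 34.076 g/mol.
M(ZnS) = 65.38 + 32.06 = 97.44 g/mol.
n(H2S) = 128.47 / 34.076 = 3.7700 mol.
Step 1 (H2S:S = 2:3): theoretical n(S) = 5.6551 mol; at 62.51% yield, n(S) = 3.5350 mol.
Step 2 (S:ZnS = 1:1): theoretical n(ZnS) = 3.5350 mol, so theoretical mass = 3.5350 × 97.44 = 344.45 g.
At 66.78% yield, actual mass of ZnS = 344.45 × 0.6678 = 230.02 g.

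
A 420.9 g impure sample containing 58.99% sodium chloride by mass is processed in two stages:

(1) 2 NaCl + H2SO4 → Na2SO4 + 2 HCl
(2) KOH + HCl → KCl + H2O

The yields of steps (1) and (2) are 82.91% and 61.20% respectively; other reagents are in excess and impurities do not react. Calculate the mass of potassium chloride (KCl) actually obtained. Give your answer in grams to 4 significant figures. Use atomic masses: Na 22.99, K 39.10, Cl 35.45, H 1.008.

Pure NaCl = 420.9 × 0.5899 = 248.29 g.
M(NaCl) = 22.99 + 35.45 = 58.44 g/mol.
M(KCl) = 39.10 + 35.45 = 74.55 g/mol.
n(NaCl) = 248.29 / 58.44 = 4.2486 mol.
Step 1 (NaCl:HCl = 2:2): theoretical n(HCl) = 4.2486 mol; at 82.91% yield, n(HCl) = 3.5225 mol.
Step 2 (HCl:KCl = 1:1): theoretical n(KCl) = 3.5225 mol, so theoretical mass = 3.5225 × 74.55 = 262.60 g.
At 61.20% yield, actual mass of KCl = 262.60 × 0.6120 = 160.71 g.

160.7 g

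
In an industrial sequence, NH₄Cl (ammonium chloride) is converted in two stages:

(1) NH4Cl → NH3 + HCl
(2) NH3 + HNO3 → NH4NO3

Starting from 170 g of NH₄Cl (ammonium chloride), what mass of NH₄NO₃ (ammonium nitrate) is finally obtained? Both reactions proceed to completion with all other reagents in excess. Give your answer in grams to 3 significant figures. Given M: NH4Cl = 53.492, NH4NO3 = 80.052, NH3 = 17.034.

254 g

n(NH4Cl) = 170.0 / 53.492 = 3.178 mol.
Step 1 gives a 1:1 ratio of NH4Cl to NH3, so n(NH3) = 3.178 mol.
In step 2 the NH3:NH4NO3 ratio is 1:1, so n(NH4NO3) = 3.178 mol.
Mass of NH4NO3 = 3.178 × 80.052 = 254.4 g.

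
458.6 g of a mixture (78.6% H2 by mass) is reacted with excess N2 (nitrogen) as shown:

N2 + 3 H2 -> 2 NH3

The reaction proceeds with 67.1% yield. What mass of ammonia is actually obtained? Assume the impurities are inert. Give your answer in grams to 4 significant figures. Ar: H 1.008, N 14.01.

Pure H2 available = 458.6 g × 0.786 = 360.46 g.
M(H2) = 2(1.008) = 2.016 g/mol.
M(NH3) = 14.01 + 3(1.008) = 17.034 g/mol.
n(H2) = 360.46 g / 2.016 g/mol = 178.80 mol.
From the equation the H2:NH3 mole ratio is 3:2, so n(NH3) = 178.80 × 2/3 = 119.20 mol.
Mass of NH3 = 119.20 mol × 17.034 g/mol = 2030.4 g.
Actual mass collected = 2030.4 g × 0.671 = 1362.4 g.

1362 g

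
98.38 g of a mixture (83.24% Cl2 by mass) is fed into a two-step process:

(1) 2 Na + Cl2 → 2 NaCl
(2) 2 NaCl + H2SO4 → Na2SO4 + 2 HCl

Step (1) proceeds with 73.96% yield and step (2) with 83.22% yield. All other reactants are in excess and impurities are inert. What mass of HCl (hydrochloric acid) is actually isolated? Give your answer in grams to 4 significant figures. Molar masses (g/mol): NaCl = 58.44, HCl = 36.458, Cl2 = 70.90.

Pure Cl2 = 98.38 × 0.8324 = 81.892 g.
n(Cl2) = 81.892 / 70.90 = 1.1550 mol.
Step 1 (Cl2:NaCl = 1:2): theoretical n(NaCl) = 2.3101 mol; at 73.96% yield, n(NaCl) = 1.7085 mol.
Step 2 (NaCl:HCl = 2:2): theoretical n(HCl) = 1.7085 mol, so theoretical mass = 1.7085 × 36.458 = 62.289 g.
At 83.22% yield, actual mass of HCl = 62.289 × 0.8322 = 51.837 g.

51.84 g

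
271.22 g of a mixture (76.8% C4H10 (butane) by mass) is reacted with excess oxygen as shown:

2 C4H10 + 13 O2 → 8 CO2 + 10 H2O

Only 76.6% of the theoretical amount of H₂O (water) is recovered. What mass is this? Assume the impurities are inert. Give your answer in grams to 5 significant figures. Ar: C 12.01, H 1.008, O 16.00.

Pure C4H10 available = 271.22 g × 0.768 = 208.297 g.
M(C4H10) = 4(12.01) + 10(1.008) = 58.12 g/mol.
M(H2O) = 2(1.008) + 16.00 = 18.016 g/mol.
n(C4H10) = 208.297 g / 58.12 g/mol = 3.58391 mol.
From the equation the C4H10:H2O mole ratio is 2:10, so n(H2O) = 3.58391 × 10/2 = 17.9196 mol.
Mass of H2O = 17.9196 mol × 18.016 g/mol = 322.839 g.
Actual mass collected = 322.839 g × 0.766 = 247.295 g.

247.29 g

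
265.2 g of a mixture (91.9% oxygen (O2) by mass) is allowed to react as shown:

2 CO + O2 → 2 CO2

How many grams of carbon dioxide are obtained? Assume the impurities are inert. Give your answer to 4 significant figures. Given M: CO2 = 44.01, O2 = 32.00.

670.4 g

Mass of pure O2 = 265.2 g × 0.919 = 243.72 g.
n(O2) = 243.72 g / 32.00 g/mol = 7.6162 mol.
From the equation the O2:CO2 mole ratio is 1:2, so n(CO2) = 7.6162 × 2/1 = 15.232 mol.
Mass of CO2 = 15.232 mol × 44.01 g/mol = 670.38 g.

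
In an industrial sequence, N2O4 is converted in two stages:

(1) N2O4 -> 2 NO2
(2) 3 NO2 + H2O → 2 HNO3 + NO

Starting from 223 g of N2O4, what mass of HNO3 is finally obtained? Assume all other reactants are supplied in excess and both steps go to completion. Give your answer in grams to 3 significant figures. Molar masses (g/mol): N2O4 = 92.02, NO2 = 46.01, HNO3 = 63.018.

204 g

n(N2O4) = 223.0 / 92.02 = 2.423 mol.
Step 1 gives a 1:2 ratio of N2O4 to NO2, so n(NO2) = 4.847 mol.
In step 2 the NO2:HNO3 ratio is 3:2, so n(HNO3) = 3.231 mol.
Mass of HNO3 = 3.231 × 63.018 = 203.6 g.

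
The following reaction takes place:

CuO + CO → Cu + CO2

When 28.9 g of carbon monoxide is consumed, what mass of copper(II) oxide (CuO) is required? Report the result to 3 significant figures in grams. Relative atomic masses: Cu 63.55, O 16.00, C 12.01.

82.1 g

M(CO) = 12.01 + 16.00 = 28.01 g/mol.
M(CuO) = 63.55 + 16.00 = 79.55 g/mol.
n(CO) = 28.90 g / 28.01 g/mol = 1.032 mol.
From the equation the CO:CuO mole ratio is 1:1, so n(CuO) = 1.032 × 1/1 = 1.032 mol.
Mass of CuO = 1.032 mol × 79.55 g/mol = 82.08 g.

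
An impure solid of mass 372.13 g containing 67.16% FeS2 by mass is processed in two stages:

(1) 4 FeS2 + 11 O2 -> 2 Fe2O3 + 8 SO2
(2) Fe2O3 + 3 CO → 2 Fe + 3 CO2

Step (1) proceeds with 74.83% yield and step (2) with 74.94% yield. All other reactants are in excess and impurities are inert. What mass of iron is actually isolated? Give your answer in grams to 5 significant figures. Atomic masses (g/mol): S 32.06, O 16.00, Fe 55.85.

65.245 g

Pure FeS2 = 372.13 × 0.6716 = 249.923 g.
M(FeS2) = 55.85 + 2(32.06) = 119.97 g/mol.
M(Fe) = 55.85 g/mol.
n(FeS2) = 249.923 / 119.97 = 2.08321 mol.
Step 1 (FeS2:Fe2O3 = 4:2): theoretical n(Fe2O3) = 1.04160 mol; at 74.83% yield, n(Fe2O3) = 0.779432 mol.
Step 2 (Fe2O3:Fe = 1:2): theoretical n(Fe) = 1.55886 mol, so theoretical mass = 1.55886 × 55.85 = 87.0626 g.
At 74.94% yield, actual mass of Fe = 87.0626 × 0.7494 = 65.2447 g.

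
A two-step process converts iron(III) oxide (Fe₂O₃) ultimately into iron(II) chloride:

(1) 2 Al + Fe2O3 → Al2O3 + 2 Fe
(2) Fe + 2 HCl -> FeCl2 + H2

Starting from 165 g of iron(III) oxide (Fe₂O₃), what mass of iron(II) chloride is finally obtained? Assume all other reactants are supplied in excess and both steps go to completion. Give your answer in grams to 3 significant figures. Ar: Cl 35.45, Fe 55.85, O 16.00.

262 g

M(Fe2O3) = 2(55.85) + 3(16.00) = 159.70 g/mol.
M(FeCl2) = 55.85 + 2(35.45) = 126.75 g/mol.
n(Fe2O3) = 165.0 / 159.70 = 1.033 mol.
Step 1 gives a 1:2 ratio of Fe2O3 to Fe, so n(Fe) = 2.066 mol.
In step 2 the Fe:FeCl2 ratio is 1:1, so n(FeCl2) = 2.066 mol.
Mass of FeCl2 = 2.066 × 126.75 = 261.9 g.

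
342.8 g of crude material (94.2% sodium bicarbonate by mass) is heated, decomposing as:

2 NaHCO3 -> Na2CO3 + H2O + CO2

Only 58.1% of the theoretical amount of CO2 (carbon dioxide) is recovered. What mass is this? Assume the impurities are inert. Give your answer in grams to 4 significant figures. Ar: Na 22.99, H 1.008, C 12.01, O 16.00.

49.14 g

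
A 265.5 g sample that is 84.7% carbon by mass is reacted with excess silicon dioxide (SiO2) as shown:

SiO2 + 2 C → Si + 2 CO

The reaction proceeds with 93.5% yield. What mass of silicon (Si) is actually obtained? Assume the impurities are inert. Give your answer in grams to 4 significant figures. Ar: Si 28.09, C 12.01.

245.9 g

Pure C available = 265.5 g × 0.847 = 224.88 g.
M(C) = 12.01 g/mol.
M(Si) = 28.09 g/mol.
n(C) = 224.88 g / 12.01 g/mol = 18.724 mol.
From the equation the C:Si mole ratio is 2:1, so n(Si) = 18.724 × 1/2 = 9.3621 mol.
Mass of Si = 9.3621 mol × 28.09 g/mol = 262.98 g.
Actual mass collected = 262.98 g × 0.935 = 245.89 g.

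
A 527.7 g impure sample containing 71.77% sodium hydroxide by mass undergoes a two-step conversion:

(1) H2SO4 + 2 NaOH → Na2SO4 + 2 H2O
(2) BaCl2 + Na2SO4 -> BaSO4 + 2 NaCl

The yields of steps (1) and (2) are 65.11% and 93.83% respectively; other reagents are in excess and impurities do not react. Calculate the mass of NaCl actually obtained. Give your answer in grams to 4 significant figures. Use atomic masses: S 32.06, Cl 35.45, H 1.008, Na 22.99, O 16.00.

338.1 g

Pure NaOH = 527.7 × 0.7177 = 378.73 g.
M(NaOH) = 22.99 + 16.00 + 1.008 = 39.998 g/mol.
M(NaCl) = 22.99 + 35.45 = 58.44 g/mol.
n(NaOH) = 378.73 / 39.998 = 9.4687 mol.
Step 1 (NaOH:Na2SO4 = 2:1): theoretical n(Na2SO4) = 4.7344 mol; at 65.11% yield, n(Na2SO4) = 3.0825 mol.
Step 2 (Na2SO4:NaCl = 1:2): theoretical n(NaCl) = 6.1651 mol, so theoretical mass = 6.1651 × 58.44 = 360.29 g.
At 93.83% yield, actual mass of NaCl = 360.29 × 0.9383 = 338.06 g.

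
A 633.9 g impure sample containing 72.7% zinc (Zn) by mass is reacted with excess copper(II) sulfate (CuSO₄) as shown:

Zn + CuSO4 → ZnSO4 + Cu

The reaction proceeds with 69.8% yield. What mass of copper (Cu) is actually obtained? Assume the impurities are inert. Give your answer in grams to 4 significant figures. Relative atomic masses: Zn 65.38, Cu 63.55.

Pure Zn available = 633.9 g × 0.727 = 460.85 g.
M(Zn) = 65.38 g/mol.
M(Cu) = 63.55 g/mol.
n(Zn) = 460.85 g / 65.38 g/mol = 7.0487 mol.
From the equation the Zn:Cu mole ratio is 1:1, so n(Cu) = 7.0487 × 1/1 = 7.0487 mol.
Mass of Cu = 7.0487 mol × 63.55 g/mol = 447.95 g.
Actual mass collected = 447.95 g × 0.698 = 312.67 g.

312.7 g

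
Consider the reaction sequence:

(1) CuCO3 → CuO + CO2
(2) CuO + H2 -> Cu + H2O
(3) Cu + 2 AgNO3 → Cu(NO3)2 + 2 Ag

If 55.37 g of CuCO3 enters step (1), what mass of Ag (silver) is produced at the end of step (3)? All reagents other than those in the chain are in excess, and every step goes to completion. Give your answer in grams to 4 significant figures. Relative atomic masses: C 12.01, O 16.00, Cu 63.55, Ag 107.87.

96.68 g

M(CuCO3) = 63.55 + 12.01 + 3(16.00) = 123.56 g/mol.
M(Ag) = 107.87 g/mol.
n(CuCO3) = 55.37 / 123.56 = 0.44812 mol.
Reaction (1): CuCO3→CuO ratio 1:1 ⇒ n(CuO) = 0.44812 mol.
Reaction (2): CuO→Cu ratio 1:1 ⇒ n(Cu) = 0.44812 mol.
Reaction (3): Cu→Ag ratio 1:2 ⇒ n(Ag) = 0.89624 mol.
Mass of Ag = 0.89624 × 107.87 = 96.678 g.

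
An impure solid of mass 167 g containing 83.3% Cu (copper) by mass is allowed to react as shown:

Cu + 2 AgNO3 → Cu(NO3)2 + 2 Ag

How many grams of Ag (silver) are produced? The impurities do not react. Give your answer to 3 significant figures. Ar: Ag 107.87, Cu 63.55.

472 g

Mass of pure Cu = 167 g × 0.833 = 139.1 g.
M(Cu) = 63.55 g/mol.
M(Ag) = 107.87 g/mol.
n(Cu) = 139.1 g / 63.55 g/mol = 2.189 mol.
From the equation the Cu:Ag mole ratio is 1:2, so n(Ag) = 2.189 × 2/1 = 4.378 mol.
Mass of Ag = 4.378 mol × 107.87 g/mol = 472.3 g.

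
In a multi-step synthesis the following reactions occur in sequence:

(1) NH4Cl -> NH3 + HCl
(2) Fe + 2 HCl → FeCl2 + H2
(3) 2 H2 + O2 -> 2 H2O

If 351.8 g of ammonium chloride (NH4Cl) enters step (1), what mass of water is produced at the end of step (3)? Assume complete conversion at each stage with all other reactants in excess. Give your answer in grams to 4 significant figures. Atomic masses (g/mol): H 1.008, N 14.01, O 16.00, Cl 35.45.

M(NH4Cl) = 14.01 + 4(1.008) + 35.45 = 53.492 g/mol.
M(H2O) = 2(1.008) + 16.00 = 18.016 g/mol.
n(NH4Cl) = 351.8 / 53.492 = 6.5767 mol.
Reaction (1): NH4Cl→HCl ratio 1:1 ⇒ n(HCl) = 6.5767 mol.
Reaction (2): HCl→H2 ratio 2:1 ⇒ n(H2) = 3.2883 mol.
Reaction (3): H2→H2O ratio 2:2 ⇒ n(H2O) = 3.2883 mol.
Mass of H2O = 3.2883 × 18.016 = 59.243 g.

59.24 g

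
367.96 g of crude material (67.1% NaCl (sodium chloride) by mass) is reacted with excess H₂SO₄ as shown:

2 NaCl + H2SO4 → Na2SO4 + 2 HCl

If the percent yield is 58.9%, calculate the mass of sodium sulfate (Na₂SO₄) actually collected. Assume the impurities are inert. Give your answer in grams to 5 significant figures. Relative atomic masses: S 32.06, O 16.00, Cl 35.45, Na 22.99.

176.73 g

Pure NaCl available = 367.96 g × 0.671 = 246.901 g.
M(NaCl) = 22.99 + 35.45 = 58.44 g/mol.
M(Na2SO4) = 2(22.99) + 32.06 + 4(16.00) = 142.04 g/mol.
n(NaCl) = 246.901 g / 58.44 g/mol = 4.22487 mol.
From the equation the NaCl:Na2SO4 mole ratio is 2:1, so n(Na2SO4) = 4.22487 × 1/2 = 2.11243 mol.
Mass of Na2SO4 = 2.11243 mol × 142.04 g/mol = 300.050 g.
Actual mass collected = 300.050 g × 0.589 = 176.729 g.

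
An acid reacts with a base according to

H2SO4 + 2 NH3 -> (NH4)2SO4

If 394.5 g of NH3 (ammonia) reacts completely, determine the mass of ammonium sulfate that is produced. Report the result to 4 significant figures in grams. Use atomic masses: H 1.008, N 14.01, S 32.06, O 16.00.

M(NH3) = 14.01 + 3(1.008) = 17.034 g/mol.
M((NH4)2SO4) = 2(14.01) + 8(1.008) + 32.06 + 4(16.00) = 132.144 g/mol.
n(NH3) = 394.50 g / 17.034 g/mol = 23.160 mol.
From the equation the NH3:(NH4)2SO4 mole ratio is 2:1, so n((NH4)2SO4) = 23.160 × 1/2 = 11.580 mol.
Mass of (NH4)2SO4 = 11.580 mol × 132.144 g/mol = 1530.2 g.

1530 g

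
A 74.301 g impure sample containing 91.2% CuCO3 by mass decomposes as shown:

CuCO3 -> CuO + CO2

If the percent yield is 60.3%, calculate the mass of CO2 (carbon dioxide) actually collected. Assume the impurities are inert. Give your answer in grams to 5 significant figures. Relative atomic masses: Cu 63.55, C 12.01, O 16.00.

14.554 g

Pure CuCO3 available = 74.301 g × 0.912 = 67.7625 g.
M(CuCO3) = 63.55 + 12.01 + 3(16.00) = 123.56 g/mol.
M(CO2) = 12.01 + 2(16.00) = 44.01 g/mol.
n(CuCO3) = 67.7625 g / 123.56 g/mol = 0.548418 mol.
From the equation the CuCO3:CO2 mole ratio is 1:1, so n(CO2) = 0.548418 × 1/1 = 0.548418 mol.
Mass of CO2 = 0.548418 mol × 44.01 g/mol = 24.1359 g.
Actual mass collected = 24.1359 g × 0.603 = 14.5539 g.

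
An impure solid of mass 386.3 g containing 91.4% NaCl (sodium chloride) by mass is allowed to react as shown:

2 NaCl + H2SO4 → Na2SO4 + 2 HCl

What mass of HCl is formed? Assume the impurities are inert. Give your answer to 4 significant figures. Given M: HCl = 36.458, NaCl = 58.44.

Mass of pure NaCl = 386.3 g × 0.914 = 353.08 g.
n(NaCl) = 353.08 g / 58.44 g/mol = 6.0417 mol.
From the equation the NaCl:HCl mole ratio is 2:2, so n(HCl) = 6.0417 × 2/2 = 6.0417 mol.
Mass of HCl = 6.0417 mol × 36.458 g/mol = 220.27 g.

220.3 g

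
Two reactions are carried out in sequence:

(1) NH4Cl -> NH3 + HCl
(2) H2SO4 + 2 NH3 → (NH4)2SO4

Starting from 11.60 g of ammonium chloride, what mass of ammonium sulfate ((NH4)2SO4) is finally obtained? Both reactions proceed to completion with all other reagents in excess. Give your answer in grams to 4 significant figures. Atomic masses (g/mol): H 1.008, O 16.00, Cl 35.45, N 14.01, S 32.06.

M(NH4Cl) = 14.01 + 4(1.008) + 35.45 = 53.492 g/mol.
M((NH4)2SO4) = 2(14.01) + 8(1.008) + 32.06 + 4(16.00) = 132.144 g/mol.
n(NH4Cl) = 11.600 / 53.492 = 0.21685 mol.
Step 1 gives a 1:1 ratio of NH4Cl to NH3, so n(NH3) = 0.21685 mol.
In step 2 the NH3:(NH4)2SO4 ratio is 2:1, so n((NH4)2SO4) = 0.10843 mol.
Mass of (NH4)2SO4 = 0.10843 × 132.144 = 14.328 g.

14.33 g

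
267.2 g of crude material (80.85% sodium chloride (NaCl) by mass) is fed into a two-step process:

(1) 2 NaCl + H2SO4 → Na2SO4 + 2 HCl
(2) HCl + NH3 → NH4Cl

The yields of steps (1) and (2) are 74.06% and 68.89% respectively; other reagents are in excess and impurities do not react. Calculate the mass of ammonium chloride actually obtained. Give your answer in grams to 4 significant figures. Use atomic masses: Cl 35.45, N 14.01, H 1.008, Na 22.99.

100.9 g

Pure NaCl = 267.2 × 0.8085 = 216.03 g.
M(NaCl) = 22.99 + 35.45 = 58.44 g/mol.
M(NH4Cl) = 14.01 + 4(1.008) + 35.45 = 53.492 g/mol.
n(NaCl) = 216.03 / 58.44 = 3.6966 mol.
Step 1 (NaCl:HCl = 2:2): theoretical n(HCl) = 3.6966 mol; at 74.06% yield, n(HCl) = 2.7377 mol.
Step 2 (HCl:NH4Cl = 1:1): theoretical n(NH4Cl) = 2.7377 mol, so theoretical mass = 2.7377 × 53.492 = 146.45 g.
At 68.89% yield, actual mass of NH4Cl = 146.45 × 0.6889 = 100.89 g.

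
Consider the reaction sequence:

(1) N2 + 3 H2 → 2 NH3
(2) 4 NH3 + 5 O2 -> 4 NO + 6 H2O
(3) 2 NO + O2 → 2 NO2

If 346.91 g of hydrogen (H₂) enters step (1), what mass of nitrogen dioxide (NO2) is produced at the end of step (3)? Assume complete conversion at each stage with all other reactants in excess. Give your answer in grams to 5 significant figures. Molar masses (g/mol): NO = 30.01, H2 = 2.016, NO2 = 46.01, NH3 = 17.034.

5278.2 g

n(H2) = 346.91 / 2.016 = 172.078 mol.
Reaction (1): H2→NH3 ratio 3:2 ⇒ n(NH3) = 114.719 mol.
Reaction (2): NH3→NO ratio 4:4 ⇒ n(NO) = 114.719 mol.
Reaction (3): NO→NO2 ratio 2:2 ⇒ n(NO2) = 114.719 mol.
Mass of NO2 = 114.719 × 46.01 = 5278.22 g.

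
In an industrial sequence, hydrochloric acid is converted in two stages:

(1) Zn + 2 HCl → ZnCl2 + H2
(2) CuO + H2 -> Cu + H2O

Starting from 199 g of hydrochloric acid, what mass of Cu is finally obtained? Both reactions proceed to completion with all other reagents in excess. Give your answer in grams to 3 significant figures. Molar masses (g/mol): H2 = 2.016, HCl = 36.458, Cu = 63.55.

n(HCl) = 199.0 / 36.458 = 5.458 mol.
Step 1 gives a 2:1 ratio of HCl to H2, so n(H2) = 2.729 mol.
In step 2 the H2:Cu ratio is 1:1, so n(Cu) = 2.729 mol.
Mass of Cu = 2.729 × 63.55 = 173.4 g.

173 g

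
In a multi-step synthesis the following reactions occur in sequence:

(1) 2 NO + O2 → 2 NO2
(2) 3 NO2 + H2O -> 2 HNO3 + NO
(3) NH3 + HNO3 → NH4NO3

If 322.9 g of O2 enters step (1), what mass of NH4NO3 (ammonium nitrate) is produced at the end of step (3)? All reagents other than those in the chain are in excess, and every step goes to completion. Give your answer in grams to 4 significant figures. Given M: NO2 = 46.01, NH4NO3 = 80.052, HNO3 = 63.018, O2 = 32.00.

1077 g

n(O2) = 322.9 / 32.00 = 10.091 mol.
Reaction (1): O2→NO2 ratio 1:2 ⇒ n(NO2) = 20.181 mol.
Reaction (2): NO2→HNO3 ratio 3:2 ⇒ n(HNO3) = 13.454 mol.
Reaction (3): HNO3→NH4NO3 ratio 1:1 ⇒ n(NH4NO3) = 13.454 mol.
Mass of NH4NO3 = 13.454 × 80.052 = 1077.0 g.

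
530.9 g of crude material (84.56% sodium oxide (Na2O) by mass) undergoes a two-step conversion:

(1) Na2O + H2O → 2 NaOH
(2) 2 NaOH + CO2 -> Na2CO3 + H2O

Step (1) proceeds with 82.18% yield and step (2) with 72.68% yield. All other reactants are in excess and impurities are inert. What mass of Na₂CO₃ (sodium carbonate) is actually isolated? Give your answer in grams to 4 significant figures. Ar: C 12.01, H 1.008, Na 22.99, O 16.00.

Pure Na2O = 530.9 × 0.8456 = 448.93 g.
M(Na2O) = 2(22.99) + 16.00 = 61.98 g/mol.
M(Na2CO3) = 2(22.99) + 12.01 + 3(16.00) = 105.99 g/mol.
n(Na2O) = 448.93 / 61.98 = 7.2431 mol.
Step 1 (Na2O:NaOH = 1:2): theoretical n(NaOH) = 14.486 mol; at 82.18% yield, n(NaOH) = 11.905 mol.
Step 2 (NaOH:Na2CO3 = 2:1): theoretical n(Na2CO3) = 5.9524 mol, so theoretical mass = 5.9524 × 105.99 = 630.90 g.
At 72.68% yield, actual mass of Na2CO3 = 630.90 × 0.7268 = 458.53 g.

458.5 g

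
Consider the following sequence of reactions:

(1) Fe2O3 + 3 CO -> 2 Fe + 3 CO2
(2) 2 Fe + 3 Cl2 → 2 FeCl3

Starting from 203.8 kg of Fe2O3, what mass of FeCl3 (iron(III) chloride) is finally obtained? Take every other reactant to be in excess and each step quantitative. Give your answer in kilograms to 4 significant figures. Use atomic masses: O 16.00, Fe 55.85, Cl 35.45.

414.0 kg

M(Fe2O3) = 2(55.85) + 3(16.00) = 159.70 g/mol.
M(FeCl3) = 55.85 + 3(35.45) = 162.20 g/mol.
203.8 kg = 203800 g.
n(Fe2O3) = 203800 / 159.70 = 1276.1 mol.
Step 1 gives a 1:2 ratio of Fe2O3 to Fe, so n(Fe) = 2552.3 mol.
In step 2 the Fe:FeCl3 ratio is 2:2, so n(FeCl3) = 2552.3 mol.
Mass of FeCl3 = 2552.3 × 162.20 = 413980 g = 414.0 kg.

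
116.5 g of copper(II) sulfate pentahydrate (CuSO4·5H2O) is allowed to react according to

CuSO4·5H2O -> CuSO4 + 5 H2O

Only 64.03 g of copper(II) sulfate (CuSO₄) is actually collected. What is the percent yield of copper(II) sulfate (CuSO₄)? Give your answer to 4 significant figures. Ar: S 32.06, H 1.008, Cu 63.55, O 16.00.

85.98 %

M(CuSO4·5H2O) = 63.55 + 32.06 + 9(16.00) + 10(1.008) = 249.69 g/mol.
M(CuSO4) = 63.55 + 32.06 + 4(16.00) = 159.61 g/mol.
n(CuSO4·5H2O) = 116.50 g / 249.69 g/mol = 0.46658 mol.
From the equation the CuSO4·5H2O:CuSO4 mole ratio is 1:1, so n(CuSO4) = 0.46658 × 1/1 = 0.46658 mol.
Mass of CuSO4 = 0.46658 mol × 159.61 g/mol = 74.471 g.
This is the theoretical yield. Percent yield = 64.03 g / 74.471 g × 100% = 85.980%.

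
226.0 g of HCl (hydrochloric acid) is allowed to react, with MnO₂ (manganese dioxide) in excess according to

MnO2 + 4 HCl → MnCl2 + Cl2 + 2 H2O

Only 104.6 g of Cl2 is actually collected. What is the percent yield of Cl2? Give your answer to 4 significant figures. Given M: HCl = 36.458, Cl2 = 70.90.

n(HCl) = 226.00 g / 36.458 g/mol = 6.1989 mol.
From the equation the HCl:Cl2 mole ratio is 4:1, so n(Cl2) = 6.1989 × 1/4 = 1.5497 mol.
Mass of Cl2 = 1.5497 mol × 70.90 g/mol = 109.88 g.
This is the theoretical yield. Percent yield = 104.6 g / 109.88 g × 100% = 95.198%.

95.20 %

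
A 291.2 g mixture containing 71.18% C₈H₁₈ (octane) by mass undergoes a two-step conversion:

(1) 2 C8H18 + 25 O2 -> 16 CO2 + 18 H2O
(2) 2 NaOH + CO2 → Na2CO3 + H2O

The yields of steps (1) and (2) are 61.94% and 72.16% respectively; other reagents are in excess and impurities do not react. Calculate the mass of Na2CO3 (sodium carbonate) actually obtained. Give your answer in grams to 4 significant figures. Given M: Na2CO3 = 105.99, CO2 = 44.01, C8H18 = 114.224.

687.7 g

Pure C8H18 = 291.2 × 0.7118 = 207.28 g.
n(C8H18) = 207.28 / 114.224 = 1.8146 mol.
Step 1 (C8H18:CO2 = 2:16): theoretical n(CO2) = 14.517 mol; at 61.94% yield, n(CO2) = 8.9919 mol.
Step 2 (CO2:Na2CO3 = 1:1): theoretical n(Na2CO3) = 8.9919 mol, so theoretical mass = 8.9919 × 105.99 = 953.06 g.
At 72.16% yield, actual mass of Na2CO3 = 953.06 × 0.7216 = 687.72 g.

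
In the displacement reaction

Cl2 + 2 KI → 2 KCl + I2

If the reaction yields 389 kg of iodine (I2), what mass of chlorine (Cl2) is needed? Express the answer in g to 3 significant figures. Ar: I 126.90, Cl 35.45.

109000 g

M(I2) = 2(126.90) = 253.80 g/mol.
M(Cl2) = 2(35.45) = 70.90 g/mol.
Convert: 389 kg = 389000 g.
n(I2) = 389000 g / 253.80 g/mol = 1533 mol.
From the equation the I2:Cl2 mole ratio is 1:1, so n(Cl2) = 1533 × 1/1 = 1533 mol.
Mass of Cl2 = 1533 mol × 70.90 g/mol = 108700 g.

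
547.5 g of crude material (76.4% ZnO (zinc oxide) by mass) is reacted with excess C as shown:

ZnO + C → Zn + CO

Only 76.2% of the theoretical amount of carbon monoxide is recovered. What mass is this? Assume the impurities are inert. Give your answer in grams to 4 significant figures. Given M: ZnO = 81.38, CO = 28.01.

Pure ZnO available = 547.5 g × 0.764 = 418.29 g.
n(ZnO) = 418.29 g / 81.38 g/mol = 5.1400 mol.
From the equation the ZnO:CO mole ratio is 1:1, so n(CO) = 5.1400 × 1/1 = 5.1400 mol.
Mass of CO = 5.1400 mol × 28.01 g/mol = 143.97 g.
Actual mass collected = 143.97 g × 0.762 = 109.71 g.

109.7 g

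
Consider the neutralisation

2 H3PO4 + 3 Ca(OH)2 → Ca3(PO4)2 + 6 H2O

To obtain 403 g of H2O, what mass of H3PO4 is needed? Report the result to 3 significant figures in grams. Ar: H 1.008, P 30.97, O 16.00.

731 g

M(H2O) = 2(1.008) + 16.00 = 18.016 g/mol.
M(H3PO4) = 3(1.008) + 30.97 + 4(16.00) = 97.994 g/mol.
n(H2O) = 403.0 g / 18.016 g/mol = 22.37 mol.
From the equation the H2O:H3PO4 mole ratio is 6:2, so n(H3PO4) = 22.37 × 2/6 = 7.456 mol.
Mass of H3PO4 = 7.456 mol × 97.994 g/mol = 730.7 g.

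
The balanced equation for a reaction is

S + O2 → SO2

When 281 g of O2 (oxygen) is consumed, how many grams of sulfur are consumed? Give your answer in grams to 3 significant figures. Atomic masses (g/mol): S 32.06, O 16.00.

M(O2) = 2(16.00) = 32.00 g/mol.
M(S) = 32.06 g/mol.
n(O2) = 281.0 g / 32.00 g/mol = 8.781 mol.
From the equation the O2:S mole ratio is 1:1, so n(S) = 8.781 × 1/1 = 8.781 mol.
Mass of S = 8.781 mol × 32.06 g/mol = 281.5 g.

282 g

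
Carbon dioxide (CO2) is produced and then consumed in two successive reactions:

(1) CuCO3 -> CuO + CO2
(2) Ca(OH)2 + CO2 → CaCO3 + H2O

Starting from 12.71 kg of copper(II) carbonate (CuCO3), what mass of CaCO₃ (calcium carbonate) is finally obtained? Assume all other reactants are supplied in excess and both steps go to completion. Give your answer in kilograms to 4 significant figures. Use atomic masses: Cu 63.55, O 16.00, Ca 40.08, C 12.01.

10.30 kg

M(CuCO3) = 63.55 + 12.01 + 3(16.00) = 123.56 g/mol.
M(CaCO3) = 40.08 + 12.01 + 3(16.00) = 100.09 g/mol.
12.71 kg = 12710 g.
n(CuCO3) = 12710 / 123.56 = 102.87 mol.
Step 1 gives a 1:1 ratio of CuCO3 to CO2, so n(CO2) = 102.87 mol.
In step 2 the CO2:CaCO3 ratio is 1:1, so n(CaCO3) = 102.87 mol.
Mass of CaCO3 = 102.87 × 100.09 = 10296 g = 10.30 kg.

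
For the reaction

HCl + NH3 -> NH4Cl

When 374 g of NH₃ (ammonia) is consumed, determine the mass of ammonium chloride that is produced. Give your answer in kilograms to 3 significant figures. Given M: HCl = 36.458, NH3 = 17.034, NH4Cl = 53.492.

1.17 kg

n(NH3) = 374.0 g / 17.034 g/mol = 21.96 mol.
From the equation the NH3:NH4Cl mole ratio is 1:1, so n(NH4Cl) = 21.96 × 1/1 = 21.96 mol.
Mass of NH4Cl = 21.96 mol × 53.492 g/mol = 1174 g.
Converting to kg: 1174 g = 1.17 kg.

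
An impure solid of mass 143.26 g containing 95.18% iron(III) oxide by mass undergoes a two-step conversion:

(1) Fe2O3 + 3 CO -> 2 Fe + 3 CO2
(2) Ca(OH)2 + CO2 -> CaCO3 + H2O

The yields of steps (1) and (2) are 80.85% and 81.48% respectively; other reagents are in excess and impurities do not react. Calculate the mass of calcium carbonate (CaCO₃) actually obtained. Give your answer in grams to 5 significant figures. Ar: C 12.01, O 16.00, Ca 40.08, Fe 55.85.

Pure Fe2O3 = 143.26 × 0.9518 = 136.355 g.
M(Fe2O3) = 2(55.85) + 3(16.00) = 159.70 g/mol.
M(CaCO3) = 40.08 + 12.01 + 3(16.00) = 100.09 g/mol.
n(Fe2O3) = 136.355 / 159.70 = 0.853819 mol.
Step 1 (Fe2O3:CO2 = 1:3): theoretical n(CO2) = 2.56146 mol; at 80.85% yield, n(CO2) = 2.07094 mol.
Step 2 (CO2:CaCO3 = 1:1): theoretical n(CaCO3) = 2.07094 mol, so theoretical mass = 2.07094 × 100.09 = 207.280 g.
At 81.48% yield, actual mass of CaCO3 = 207.280 × 0.8148 = 168.892 g.

168.89 g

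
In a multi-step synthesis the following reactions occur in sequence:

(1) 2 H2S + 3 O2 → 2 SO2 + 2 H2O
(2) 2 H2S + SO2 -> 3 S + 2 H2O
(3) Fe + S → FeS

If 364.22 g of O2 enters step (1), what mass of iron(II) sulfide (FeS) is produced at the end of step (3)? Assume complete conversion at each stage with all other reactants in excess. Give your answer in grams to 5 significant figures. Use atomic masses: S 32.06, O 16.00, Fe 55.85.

2001.2 g

M(O2) = 2(16.00) = 32.00 g/mol.
M(FeS) = 55.85 + 32.06 = 87.91 g/mol.
n(O2) = 364.22 / 32.00 = 11.3819 mol.
Reaction (1): O2→SO2 ratio 3:2 ⇒ n(SO2) = 7.58792 mol.
Reaction (2): SO2→S ratio 1:3 ⇒ n(S) = 22.7638 mol.
Reaction (3): S→FeS ratio 1:1 ⇒ n(FeS) = 22.7638 mol.
Mass of FeS = 22.7638 × 87.91 = 2001.16 g.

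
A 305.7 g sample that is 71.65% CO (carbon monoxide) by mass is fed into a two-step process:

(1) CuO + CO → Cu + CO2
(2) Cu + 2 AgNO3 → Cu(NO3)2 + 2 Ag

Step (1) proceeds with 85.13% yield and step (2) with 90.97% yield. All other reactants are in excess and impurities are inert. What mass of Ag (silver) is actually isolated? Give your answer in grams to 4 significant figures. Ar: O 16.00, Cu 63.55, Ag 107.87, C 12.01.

1307 g

Pure CO = 305.7 × 0.7165 = 219.03 g.
M(CO) = 12.01 + 16.00 = 28.01 g/mol.
M(Ag) = 107.87 g/mol.
n(CO) = 219.03 / 28.01 = 7.8199 mol.
Step 1 (CO:Cu = 1:1): theoretical n(Cu) = 7.8199 mol; at 85.13% yield, n(Cu) = 6.6570 mol.
Step 2 (Cu:Ag = 1:2): theoretical n(Ag) = 13.314 mol, so theoretical mass = 13.314 × 107.87 = 1436.2 g.
At 90.97% yield, actual mass of Ag = 1436.2 × 0.9097 = 1306.5 g.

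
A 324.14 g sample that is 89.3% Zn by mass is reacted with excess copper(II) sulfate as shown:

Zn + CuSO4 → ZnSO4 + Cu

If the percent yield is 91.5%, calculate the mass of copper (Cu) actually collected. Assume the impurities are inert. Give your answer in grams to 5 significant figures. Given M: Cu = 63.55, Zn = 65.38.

Pure Zn available = 324.14 g × 0.893 = 289.457 g.
n(Zn) = 289.457 g / 65.38 g/mol = 4.42730 mol.
From the equation the Zn:Cu mole ratio is 1:1, so n(Cu) = 4.42730 × 1/1 = 4.42730 mol.
Mass of Cu = 4.42730 mol × 63.55 g/mol = 281.355 g.
Actual mass collected = 281.355 g × 0.915 = 257.440 g.

257.44 g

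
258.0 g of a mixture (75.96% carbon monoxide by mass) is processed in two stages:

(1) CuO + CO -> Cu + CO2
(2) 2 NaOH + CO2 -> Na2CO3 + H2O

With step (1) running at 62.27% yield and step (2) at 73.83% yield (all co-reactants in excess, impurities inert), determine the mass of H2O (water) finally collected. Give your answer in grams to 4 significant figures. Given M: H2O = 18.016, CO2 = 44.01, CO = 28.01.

57.95 g

Pure CO = 258.0 × 0.7596 = 195.98 g.
n(CO) = 195.98 / 28.01 = 6.9967 mol.
Step 1 (CO:CO2 = 1:1): theoretical n(CO2) = 6.9967 mol; at 62.27% yield, n(CO2) = 4.3568 mol.
Step 2 (CO2:H2O = 1:1): theoretical n(H2O) = 4.3568 mol, so theoretical mass = 4.3568 × 18.016 = 78.493 g.
At 73.83% yield, actual mass of H2O = 78.493 × 0.7383 = 57.951 g.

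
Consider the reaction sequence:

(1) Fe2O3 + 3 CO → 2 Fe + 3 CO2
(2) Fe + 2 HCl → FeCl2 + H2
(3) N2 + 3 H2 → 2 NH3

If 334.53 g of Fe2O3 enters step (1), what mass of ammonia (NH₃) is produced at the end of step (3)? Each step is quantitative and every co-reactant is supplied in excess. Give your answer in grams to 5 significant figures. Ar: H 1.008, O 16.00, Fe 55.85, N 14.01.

47.576 g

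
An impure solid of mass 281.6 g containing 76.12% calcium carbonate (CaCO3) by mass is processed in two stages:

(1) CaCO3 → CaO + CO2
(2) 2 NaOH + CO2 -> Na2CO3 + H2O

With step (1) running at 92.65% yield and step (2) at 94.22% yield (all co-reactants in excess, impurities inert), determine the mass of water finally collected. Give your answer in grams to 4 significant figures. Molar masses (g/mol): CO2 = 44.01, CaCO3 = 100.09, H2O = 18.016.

33.68 g

Pure CaCO3 = 281.6 × 0.7612 = 214.35 g.
n(CaCO3) = 214.35 / 100.09 = 2.1416 mol.
Step 1 (CaCO3:CO2 = 1:1): theoretical n(CO2) = 2.1416 mol; at 92.65% yield, n(CO2) = 1.9842 mol.
Step 2 (CO2:H2O = 1:1): theoretical n(H2O) = 1.9842 mol, so theoretical mass = 1.9842 × 18.016 = 35.747 g.
At 94.22% yield, actual mass of H2O = 35.747 × 0.9422 = 33.681 g.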